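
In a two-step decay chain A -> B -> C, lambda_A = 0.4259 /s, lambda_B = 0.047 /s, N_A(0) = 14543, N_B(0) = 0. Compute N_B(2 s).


N_B(t) = lambda_A * N_A0 / (lambda_B - lambda_A) * [exp(-lambda_A*t) - exp(-lambda_B*t)]
exp(-0.4259*2) = 0.4266463; exp(-0.047*2) = 0.9102828
N_B = 0.4259 * 14543 / (0.047 - 0.4259) * (0.4266463 - 0.9102828)
N_B = 7906.0

7906.0


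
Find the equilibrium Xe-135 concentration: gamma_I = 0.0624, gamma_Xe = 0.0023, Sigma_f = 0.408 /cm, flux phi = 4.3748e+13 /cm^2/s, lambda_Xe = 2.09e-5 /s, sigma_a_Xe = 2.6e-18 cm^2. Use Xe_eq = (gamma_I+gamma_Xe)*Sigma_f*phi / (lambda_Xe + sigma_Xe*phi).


Xe_eq = (gamma_I + gamma_Xe) * Sigma_f * phi / (lambda_Xe + sigma_Xe * phi)
Numerator = (0.0624 + 0.0023) * 0.408 * 4.3748e+13 = 1.154842e+12
Denominator = 2.09e-5 + 2.6e-18 * 4.3748e+13 = 1.346448e-04
Xe_eq = 1.154842e+12 / 1.346448e-04 = 8.5770e+15 /cm^3

8.5770e+15


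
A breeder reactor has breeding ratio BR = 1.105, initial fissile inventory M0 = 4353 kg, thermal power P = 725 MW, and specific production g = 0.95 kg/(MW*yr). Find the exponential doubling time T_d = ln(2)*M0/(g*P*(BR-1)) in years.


Breeding gain G = BR - 1 = 1.105 - 1 = 0.105
Fissile production rate = g * P * G = 0.95 * 725 * 0.105 = 72.31875 kg/yr
T_d = ln(2) * M0 / (g * P * G)
T_d = ln(2) * 4353 / 72.31875 = 41.722 yr

41.722


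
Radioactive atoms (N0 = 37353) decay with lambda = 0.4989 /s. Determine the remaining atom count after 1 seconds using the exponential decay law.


N = N0 * exp(-lambda * t)
N = 37353 * exp(-0.4989 * 1)
N = 22681

22681


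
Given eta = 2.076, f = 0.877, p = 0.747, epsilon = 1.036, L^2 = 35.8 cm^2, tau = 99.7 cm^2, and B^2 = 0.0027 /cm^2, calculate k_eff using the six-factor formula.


k_inf = eta*f*p*eps = 2.076*0.877*0.747*1.036 = 1.408988
P_TNL = 1/(1 + L^2*B^2) = 1/(1 + 35.8*0.0027) = 0.9118596
P_FNL = exp(-B^2*tau) = exp(-0.0027*99.7) = 0.7639981
k_eff = k_inf * P_TNL * P_FNL = 1.408988 * 0.9118596 * 0.7639981
k_eff = 0.98158

0.98158


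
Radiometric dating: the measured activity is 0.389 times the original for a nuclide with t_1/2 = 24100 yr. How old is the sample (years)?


lambda = ln(2) / t_half = ln(2) / 24100 = 2.876129e-05 /yr
t = -ln(A/A0) / lambda
t = -ln(0.389) / 2.876129e-05
t = 32828 yr

32828


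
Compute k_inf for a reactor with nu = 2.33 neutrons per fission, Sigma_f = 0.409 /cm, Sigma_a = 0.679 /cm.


k_inf = nu * Sigma_f / Sigma_a
k_inf = 2.33 * 0.409 / 0.679
k_inf = 1.4035

1.4035


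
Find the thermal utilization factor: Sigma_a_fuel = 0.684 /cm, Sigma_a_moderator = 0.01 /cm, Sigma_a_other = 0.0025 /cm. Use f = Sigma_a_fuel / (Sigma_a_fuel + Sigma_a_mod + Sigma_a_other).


f = Sigma_a_fuel / (Sigma_a_fuel + Sigma_a_mod + Sigma_a_other)
f = 0.684 / (0.684 + 0.01 + 0.0025)
f = 0.98205

0.98205


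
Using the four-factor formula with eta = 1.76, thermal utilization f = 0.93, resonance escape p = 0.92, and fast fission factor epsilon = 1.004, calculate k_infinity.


k_inf = eta * f * p * epsilon
k_inf = 1.76 * 0.93 * 0.92 * 1.004
k_inf = 1.5119

1.5119


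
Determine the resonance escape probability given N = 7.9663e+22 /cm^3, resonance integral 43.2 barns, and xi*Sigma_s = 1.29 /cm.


p = exp(-N * I * 1e-24 / (xi*Sigma_s))
p = exp(-7.9663e+22 * 43.2 * 1e-24 / 1.29)
p = 0.069406

0.069406


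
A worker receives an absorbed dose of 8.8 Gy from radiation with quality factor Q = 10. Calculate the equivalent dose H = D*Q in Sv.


H = D * Q
H = 8.8 * 10
H = 88.000 Sv

88.000


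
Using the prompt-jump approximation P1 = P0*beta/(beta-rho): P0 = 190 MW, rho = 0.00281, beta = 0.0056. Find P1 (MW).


P1/P0 = beta / (beta - rho)
P1/P0 = 0.0056 / (0.0056 - 0.00281) = 2.007168
P1 = 190 * 2.007168 = 381.36 MW

381.36


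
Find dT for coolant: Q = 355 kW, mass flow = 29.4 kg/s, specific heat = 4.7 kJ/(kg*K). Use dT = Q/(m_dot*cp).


dT = Q / (m_dot * cp)
dT = 355 / (29.4 * 4.7)
dT = 2.5691 C

2.5691


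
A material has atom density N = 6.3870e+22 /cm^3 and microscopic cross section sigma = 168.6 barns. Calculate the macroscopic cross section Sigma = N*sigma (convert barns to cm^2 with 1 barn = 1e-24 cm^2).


Sigma = N * sigma_barns * 1e-24
Sigma = 6.3870e+22 * 168.6 * 1e-24
Sigma = 10.768 /cm

10.768


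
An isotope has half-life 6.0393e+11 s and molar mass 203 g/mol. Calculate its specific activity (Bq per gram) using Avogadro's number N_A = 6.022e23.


lambda = ln(2) / t_half = ln(2) / 6.0393e+11 = 1.147728e-12 /s
SA = lambda * N_A / M
SA = 1.147728e-12 * 6.022e23 / 203
SA = 3.4047e+09 Bq/g

3.4047e+09


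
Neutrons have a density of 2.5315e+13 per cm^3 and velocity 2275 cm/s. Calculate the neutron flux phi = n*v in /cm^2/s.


phi = n * v
phi = 2.5315e+13 * 2275
phi = 5.7592e+16 /cm^2/s

5.7592e+16


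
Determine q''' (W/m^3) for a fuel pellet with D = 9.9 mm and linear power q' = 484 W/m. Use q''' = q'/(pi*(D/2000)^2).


r = D / 2 / 1000 = 9.9 / 2 / 1000 = 0.00495 m
q''' = q' / (pi * r^2)
q''' = 484 / (pi * 0.00495^2)
q''' = 6.2876e+06 W/m^3

6.2876e+06


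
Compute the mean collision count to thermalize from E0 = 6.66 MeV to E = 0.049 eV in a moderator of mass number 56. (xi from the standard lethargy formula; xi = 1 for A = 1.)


xi = 1 + (A-1)^2/(2A)*ln((A-1)/(A+1)) = 0.03529286 (for A = 56)
n = ln(E0/E) / xi
n = ln(6.66e6 / 0.049) / 0.03529286
n = ln(1.359184e+08) / 0.03529286 = 530.63

530.63


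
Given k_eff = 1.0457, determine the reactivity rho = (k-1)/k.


rho = (k_eff - 1) / k_eff
rho = (1.0457 - 1) / 1.0457
rho = 0.043703

0.043703


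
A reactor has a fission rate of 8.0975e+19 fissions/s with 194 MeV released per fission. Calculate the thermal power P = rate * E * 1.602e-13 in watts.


P = fission_rate * E_MeV * 1.602e-13
P = 8.0975e+19 * 194 * 1.602e-13
P = 2.5166e+09 W

2.5166e+09


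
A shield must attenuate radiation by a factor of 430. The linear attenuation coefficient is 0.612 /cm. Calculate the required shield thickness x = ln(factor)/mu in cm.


x = ln(factor) / mu
x = ln(430) / 0.612
x = 9.9081 cm

9.9081


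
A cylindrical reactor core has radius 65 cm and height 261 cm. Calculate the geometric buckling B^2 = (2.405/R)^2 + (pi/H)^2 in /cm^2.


B^2 = (2.405/R)^2 + (pi/H)^2
B^2 = (2.405/65)^2 + (pi/261)^2
B^2 = 0.0015139 /cm^2

0.0015139


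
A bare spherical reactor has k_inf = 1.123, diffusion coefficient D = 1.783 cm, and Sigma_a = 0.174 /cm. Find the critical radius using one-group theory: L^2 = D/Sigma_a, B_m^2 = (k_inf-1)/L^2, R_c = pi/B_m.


L^2 = D / Sigma_a = 1.783 / 0.174 = 10.24713 cm^2
B_m^2 = (k_inf - 1) / L^2 = (1.123 - 1) / 10.24713 = 0.01200336 /cm^2
For a bare sphere: B_g = pi/R, so R_c = pi / sqrt(B_m^2)
R_c = pi / sqrt(0.01200336) = 28.675 cm

28.675


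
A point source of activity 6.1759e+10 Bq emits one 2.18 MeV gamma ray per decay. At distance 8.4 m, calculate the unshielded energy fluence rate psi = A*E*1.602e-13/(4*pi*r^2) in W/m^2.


psi = A * E * 1.602e-13 / (4*pi*r^2)
psi = 6.1759e+10 * 2.18 * 1.602e-13 / (4*pi*8.4^2)
psi = 2.4325e-05 W/m^2

2.4325e-05


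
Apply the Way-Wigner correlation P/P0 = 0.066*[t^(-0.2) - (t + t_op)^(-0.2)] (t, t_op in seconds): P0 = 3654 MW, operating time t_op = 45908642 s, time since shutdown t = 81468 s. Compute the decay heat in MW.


P/P0 = 0.066 * [t^(-0.2) - (t + t_op)^(-0.2)]
P/P0 = 0.066 * [81468^(-0.2) - (81468 + 45908642)^(-0.2)]
P/P0 = 0.066 * [0.1041844 - 0.02934047] = 0.004939699
P = 3654 * 0.004939699 = 18.050 MW

18.050


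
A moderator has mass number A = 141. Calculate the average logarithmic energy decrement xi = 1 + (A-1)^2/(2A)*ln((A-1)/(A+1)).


xi = 1 + (A-1)^2/(2A) * ln((A-1)/(A+1))
xi = 1 + (141-1)^2/(2*141) * ln((141-1)/(141 +1))
xi = 0.014118

0.014118


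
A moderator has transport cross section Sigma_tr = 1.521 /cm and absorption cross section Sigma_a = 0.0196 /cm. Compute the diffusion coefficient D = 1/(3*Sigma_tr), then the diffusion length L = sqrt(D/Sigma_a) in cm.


D = 1 / (3 * Sigma_tr) = 1 / (3 * 1.521) = 0.2191541 cm
L = sqrt(D / Sigma_a)
L = sqrt(0.2191541 / 0.0196)
L = 3.3438 cm

3.3438


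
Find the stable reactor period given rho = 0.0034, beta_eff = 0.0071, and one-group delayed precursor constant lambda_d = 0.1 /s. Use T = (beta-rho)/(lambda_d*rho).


T = (beta - rho) / (lambda_d * rho)
T = (0.0071 - 0.0034) / (0.1 * 0.0034)
T = 10.882 s

10.882


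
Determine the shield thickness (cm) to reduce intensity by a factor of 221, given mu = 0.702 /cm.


x = ln(factor) / mu
x = ln(221) / 0.702
x = 7.6897 cm

7.6897


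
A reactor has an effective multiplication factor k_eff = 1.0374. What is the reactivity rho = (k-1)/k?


rho = (k_eff - 1) / k_eff
rho = (1.0374 - 1) / 1.0374
rho = 0.036052

0.036052


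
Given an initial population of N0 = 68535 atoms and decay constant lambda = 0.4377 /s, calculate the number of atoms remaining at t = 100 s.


N = N0 * exp(-lambda * t)
N = 68535 * exp(-0.4377 * 100)
N = 6.7119e-15

6.7119e-15


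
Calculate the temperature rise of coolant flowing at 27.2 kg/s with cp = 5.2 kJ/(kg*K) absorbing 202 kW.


dT = Q / (m_dot * cp)
dT = 202 / (27.2 * 5.2)
dT = 1.4282 C

1.4282


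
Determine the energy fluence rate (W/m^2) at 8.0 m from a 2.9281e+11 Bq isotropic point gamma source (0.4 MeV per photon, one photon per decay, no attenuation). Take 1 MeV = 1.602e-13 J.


psi = A * E * 1.602e-13 / (4*pi*r^2)
psi = 2.9281e+11 * 0.4 * 1.602e-13 / (4*pi*8.0^2)
psi = 2.3330e-05 W/m^2

2.3330e-05


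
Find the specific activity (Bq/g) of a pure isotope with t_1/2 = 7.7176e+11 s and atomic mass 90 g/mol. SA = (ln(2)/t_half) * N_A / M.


lambda = ln(2) / t_half = ln(2) / 7.7176e+11 = 8.981383e-13 /s
SA = lambda * N_A / M
SA = 8.981383e-13 * 6.022e23 / 90
SA = 6.0095e+09 Bq/g

6.0095e+09


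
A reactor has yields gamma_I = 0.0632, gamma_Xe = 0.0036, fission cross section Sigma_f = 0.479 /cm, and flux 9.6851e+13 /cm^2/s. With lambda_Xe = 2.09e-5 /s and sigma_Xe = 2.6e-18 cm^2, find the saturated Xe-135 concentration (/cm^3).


Xe_eq = (gamma_I + gamma_Xe) * Sigma_f * phi / (lambda_Xe + sigma_Xe * phi)
Numerator = (0.0632 + 0.0036) * 0.479 * 9.6851e+13 = 3.098961e+12
Denominator = 2.09e-5 + 2.6e-18 * 9.6851e+13 = 2.727126e-04
Xe_eq = 3.098961e+12 / 2.727126e-04 = 1.1363e+16 /cm^3

1.1363e+16


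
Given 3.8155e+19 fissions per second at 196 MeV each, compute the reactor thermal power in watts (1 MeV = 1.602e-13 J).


P = fission_rate * E_MeV * 1.602e-13
P = 3.8155e+19 * 196 * 1.602e-13
P = 1.1980e+09 W

1.1980e+09


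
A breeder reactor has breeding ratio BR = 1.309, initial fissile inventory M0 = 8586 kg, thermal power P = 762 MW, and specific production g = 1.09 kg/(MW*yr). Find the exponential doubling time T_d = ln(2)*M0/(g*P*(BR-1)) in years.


Breeding gain G = BR - 1 = 1.309 - 1 = 0.309
Fissile production rate = g * P * G = 1.09 * 762 * 0.309 = 256.64922 kg/yr
T_d = ln(2) * M0 / (g * P * G)
T_d = ln(2) * 8586 / 256.64922 = 23.189 yr

23.189


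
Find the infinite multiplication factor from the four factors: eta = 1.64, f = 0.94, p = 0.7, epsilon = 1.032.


k_inf = eta * f * p * epsilon
k_inf = 1.64 * 0.94 * 0.7 * 1.032
k_inf = 1.1137

1.1137


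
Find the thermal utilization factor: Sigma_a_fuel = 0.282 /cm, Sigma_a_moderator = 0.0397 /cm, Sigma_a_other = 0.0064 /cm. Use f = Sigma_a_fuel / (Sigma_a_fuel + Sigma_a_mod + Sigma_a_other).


f = Sigma_a_fuel / (Sigma_a_fuel + Sigma_a_mod + Sigma_a_other)
f = 0.282 / (0.282 + 0.0397 + 0.0064)
f = 0.85949

0.85949


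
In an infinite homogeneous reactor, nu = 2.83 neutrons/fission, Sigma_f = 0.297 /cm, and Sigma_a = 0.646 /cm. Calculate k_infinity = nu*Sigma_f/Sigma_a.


k_inf = nu * Sigma_f / Sigma_a
k_inf = 2.83 * 0.297 / 0.646
k_inf = 1.3011

1.3011


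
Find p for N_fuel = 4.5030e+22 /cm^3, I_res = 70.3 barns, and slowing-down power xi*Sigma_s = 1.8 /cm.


p = exp(-N * I * 1e-24 / (xi*Sigma_s))
p = exp(-4.5030e+22 * 70.3 * 1e-24 / 1.8)
p = 0.17227

0.17227


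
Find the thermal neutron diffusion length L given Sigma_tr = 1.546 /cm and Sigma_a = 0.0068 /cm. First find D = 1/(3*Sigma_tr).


D = 1 / (3 * Sigma_tr) = 1 / (3 * 1.546) = 0.2156102 cm
L = sqrt(D / Sigma_a)
L = sqrt(0.2156102 / 0.0068)
L = 5.6309 cm

5.6309


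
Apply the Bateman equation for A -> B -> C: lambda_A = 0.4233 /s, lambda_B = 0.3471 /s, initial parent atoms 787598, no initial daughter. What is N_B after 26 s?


N_B(t) = lambda_A * N_A0 / (lambda_B - lambda_A) * [exp(-lambda_A*t) - exp(-lambda_B*t)]
exp(-0.4233*26) = 1.660511e-05; exp(-0.3471*26) = 1.204110e-04
N_B = 0.4233 * 787598 / (0.3471 - 0.4233) * (1.660511e-05 - 1.204110e-04)
N_B = 454.17

454.17


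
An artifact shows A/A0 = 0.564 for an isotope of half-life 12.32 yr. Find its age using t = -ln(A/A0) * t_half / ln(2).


lambda = ln(2) / t_half = ln(2) / 12.32 = 0.05626195 /yr
t = -ln(A/A0) / lambda
t = -ln(0.564) / 0.05626195
t = 10.179 yr

10.179


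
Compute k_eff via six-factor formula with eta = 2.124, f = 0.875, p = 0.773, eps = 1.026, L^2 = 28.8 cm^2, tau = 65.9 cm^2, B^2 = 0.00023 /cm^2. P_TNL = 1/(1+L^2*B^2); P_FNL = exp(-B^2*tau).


k_inf = eta*f*p*eps = 2.124*0.875*0.773*1.026 = 1.473973
P_TNL = 1/(1 + L^2*B^2) = 1/(1 + 28.8*0.00023) = 0.9934196
P_FNL = exp(-B^2*tau) = exp(-0.00023*65.9) = 0.9849573
k_eff = k_inf * P_TNL * P_FNL = 1.473973 * 0.9934196 * 0.9849573
k_eff = 1.4422

1.4422


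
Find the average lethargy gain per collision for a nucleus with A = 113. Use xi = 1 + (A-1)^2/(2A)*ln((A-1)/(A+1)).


xi = 1 + (A-1)^2/(2A) * ln((A-1)/(A+1))
xi = 1 + (113-1)^2/(2*113) * ln((113-1)/(113 +1))
xi = 0.017595

0.017595


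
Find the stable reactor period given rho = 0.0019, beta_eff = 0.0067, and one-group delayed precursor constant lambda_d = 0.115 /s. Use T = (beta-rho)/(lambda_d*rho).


T = (beta - rho) / (lambda_d * rho)
T = (0.0067 - 0.0019) / (0.115 * 0.0019)
T = 21.968 s

21.968


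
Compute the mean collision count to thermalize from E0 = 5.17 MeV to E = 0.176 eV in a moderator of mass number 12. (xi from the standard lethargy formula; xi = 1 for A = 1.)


xi = 1 + (A-1)^2/(2A)*ln((A-1)/(A+1)) = 0.1577690 (for A = 12)
n = ln(E0/E) / xi
n = ln(5.17e6 / 0.176) / 0.1577690
n = ln(2.937500e+07) / 0.1577690 = 108.99

108.99


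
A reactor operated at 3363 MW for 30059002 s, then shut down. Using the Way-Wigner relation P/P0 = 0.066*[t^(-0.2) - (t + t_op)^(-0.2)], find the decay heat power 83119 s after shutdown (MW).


P/P0 = 0.066 * [t^(-0.2) - (t + t_op)^(-0.2)]
P/P0 = 0.066 * [83119^(-0.2) - (83119 + 30059002)^(-0.2)]
P/P0 = 0.066 * [0.1037672 - 0.03192752] = 0.004741419
P = 3363 * 0.004741419 = 15.945 MW

15.945


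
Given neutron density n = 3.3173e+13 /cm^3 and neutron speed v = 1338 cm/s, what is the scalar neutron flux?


phi = n * v
phi = 3.3173e+13 * 1338
phi = 4.4385e+16 /cm^2/s

4.4385e+16


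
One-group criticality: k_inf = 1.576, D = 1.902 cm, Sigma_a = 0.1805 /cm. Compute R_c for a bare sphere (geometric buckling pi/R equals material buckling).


L^2 = D / Sigma_a = 1.902 / 0.1805 = 10.53740 cm^2
B_m^2 = (k_inf - 1) / L^2 = (1.576 - 1) / 10.53740 = 0.05466244 /cm^2
For a bare sphere: B_g = pi/R, so R_c = pi / sqrt(B_m^2)
R_c = pi / sqrt(0.05466244) = 13.437 cm

13.437


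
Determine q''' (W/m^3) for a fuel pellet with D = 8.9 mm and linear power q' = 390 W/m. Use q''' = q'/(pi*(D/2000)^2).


r = D / 2 / 1000 = 8.9 / 2 / 1000 = 0.00445 m
q''' = q' / (pi * r^2)
q''' = 390 / (pi * 0.00445^2)
q''' = 6.2689e+06 W/m^3

6.2689e+06


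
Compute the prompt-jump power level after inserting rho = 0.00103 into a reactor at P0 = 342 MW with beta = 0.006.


P1/P0 = beta / (beta - rho)
P1/P0 = 0.006 / (0.006 - 0.00103) = 1.207243
P1 = 342 * 1.207243 = 412.88 MW

412.88


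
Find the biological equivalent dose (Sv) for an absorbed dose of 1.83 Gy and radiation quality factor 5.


H = D * Q
H = 1.83 * 5
H = 9.1500 Sv

9.1500


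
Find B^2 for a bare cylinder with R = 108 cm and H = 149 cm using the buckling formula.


B^2 = (2.405/R)^2 + (pi/H)^2
B^2 = (2.405/108)^2 + (pi/149)^2
B^2 = 9.4044e-04 /cm^2

9.4044e-04


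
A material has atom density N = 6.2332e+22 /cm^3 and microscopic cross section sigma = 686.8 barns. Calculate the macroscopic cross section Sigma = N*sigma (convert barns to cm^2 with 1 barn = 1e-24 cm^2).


Sigma = N * sigma_barns * 1e-24
Sigma = 6.2332e+22 * 686.8 * 1e-24
Sigma = 42.810 /cm

42.810


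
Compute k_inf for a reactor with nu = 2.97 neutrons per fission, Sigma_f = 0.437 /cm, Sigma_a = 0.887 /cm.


k_inf = nu * Sigma_f / Sigma_a
k_inf = 2.97 * 0.437 / 0.887
k_inf = 1.4632

1.4632


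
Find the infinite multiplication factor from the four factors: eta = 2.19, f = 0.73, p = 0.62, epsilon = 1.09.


k_inf = eta * f * p * epsilon
k_inf = 2.19 * 0.73 * 0.62 * 1.09
k_inf = 1.0804

1.0804


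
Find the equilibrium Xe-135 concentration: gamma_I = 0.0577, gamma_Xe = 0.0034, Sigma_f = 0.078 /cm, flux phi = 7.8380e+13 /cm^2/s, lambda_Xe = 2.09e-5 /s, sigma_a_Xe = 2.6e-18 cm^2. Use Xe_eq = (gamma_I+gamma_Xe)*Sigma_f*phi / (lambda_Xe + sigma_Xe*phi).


Xe_eq = (gamma_I + gamma_Xe) * Sigma_f * phi / (lambda_Xe + sigma_Xe * phi)
Numerator = (0.0577 + 0.0034) * 0.078 * 7.8380e+13 = 3.735434e+11
Denominator = 2.09e-5 + 2.6e-18 * 7.8380e+13 = 2.246880e-04
Xe_eq = 3.735434e+11 / 2.246880e-04 = 1.6625e+15 /cm^3

1.6625e+15


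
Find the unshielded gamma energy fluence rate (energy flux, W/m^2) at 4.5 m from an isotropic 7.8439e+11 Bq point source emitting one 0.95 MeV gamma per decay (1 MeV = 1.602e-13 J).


psi = A * E * 1.602e-13 / (4*pi*r^2)
psi = 7.8439e+11 * 0.95 * 1.602e-13 / (4*pi*4.5^2)
psi = 4.6912e-04 W/m^2

4.6912e-04


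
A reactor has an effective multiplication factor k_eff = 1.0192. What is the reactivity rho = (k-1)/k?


rho = (k_eff - 1) / k_eff
rho = (1.0192 - 1) / 1.0192
rho = 0.018838

0.018838


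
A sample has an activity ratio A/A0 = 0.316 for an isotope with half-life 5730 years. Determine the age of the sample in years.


lambda = ln(2) / t_half = ln(2) / 5730 = 1.209681e-04 /yr
t = -ln(A/A0) / lambda
t = -ln(0.316) / 1.209681e-04
t = 9523.3 yr

9523.3


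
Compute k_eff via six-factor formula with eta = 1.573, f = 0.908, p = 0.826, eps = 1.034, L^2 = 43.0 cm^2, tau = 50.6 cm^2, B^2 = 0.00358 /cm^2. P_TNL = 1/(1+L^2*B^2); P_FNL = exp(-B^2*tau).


k_inf = eta*f*p*eps = 1.573*0.908*0.826*1.034 = 1.219875
P_TNL = 1/(1 + L^2*B^2) = 1/(1 + 43.0*0.00358) = 0.8665962
P_FNL = exp(-B^2*tau) = exp(-0.00358*50.6) = 0.8343119
k_eff = k_inf * P_TNL * P_FNL = 1.219875 * 0.8665962 * 0.8343119
k_eff = 0.88198

0.88198


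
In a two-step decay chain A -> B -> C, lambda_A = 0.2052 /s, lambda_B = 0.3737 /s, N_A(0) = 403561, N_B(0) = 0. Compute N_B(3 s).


N_B(t) = lambda_A * N_A0 / (lambda_B - lambda_A) * [exp(-lambda_A*t) - exp(-lambda_B*t)]
exp(-0.2052*3) = 0.5403166; exp(-0.3737*3) = 0.3259211
N_B = 0.2052 * 403561 / (0.3737 - 0.2052) * (0.5403166 - 0.3259211)
N_B = 105366

105366


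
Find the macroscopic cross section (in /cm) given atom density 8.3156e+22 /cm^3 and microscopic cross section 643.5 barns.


Sigma = N * sigma_barns * 1e-24
Sigma = 8.3156e+22 * 643.5 * 1e-24
Sigma = 53.511 /cm

53.511


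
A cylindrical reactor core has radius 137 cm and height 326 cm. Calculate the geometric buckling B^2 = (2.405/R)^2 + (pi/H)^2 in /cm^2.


B^2 = (2.405/R)^2 + (pi/H)^2
B^2 = (2.405/137)^2 + (pi/326)^2
B^2 = 4.0104e-04 /cm^2

4.0104e-04


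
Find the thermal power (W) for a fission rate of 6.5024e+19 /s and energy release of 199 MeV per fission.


P = fission_rate * E_MeV * 1.602e-13
P = 6.5024e+19 * 199 * 1.602e-13
P = 2.0730e+09 W

2.0730e+09


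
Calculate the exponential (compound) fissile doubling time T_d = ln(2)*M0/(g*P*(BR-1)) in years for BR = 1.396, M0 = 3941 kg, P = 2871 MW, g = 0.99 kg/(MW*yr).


Breeding gain G = BR - 1 = 1.396 - 1 = 0.396
Fissile production rate = g * P * G = 0.99 * 2871 * 0.396 = 1125.54684 kg/yr
T_d = ln(2) * M0 / (g * P * G)
T_d = ln(2) * 3941 / 1125.54684 = 2.4270 yr

2.4270


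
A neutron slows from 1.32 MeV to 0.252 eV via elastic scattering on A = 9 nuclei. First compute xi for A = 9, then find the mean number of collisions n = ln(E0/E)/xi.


xi = 1 + (A-1)^2/(2A)*ln((A-1)/(A+1)) = 0.2066007 (for A = 9)
n = ln(E0/E) / xi
n = ln(1.32e6 / 0.252) / 0.2066007
n = ln(5.238095e+06) / 0.2066007 = 74.886

74.886


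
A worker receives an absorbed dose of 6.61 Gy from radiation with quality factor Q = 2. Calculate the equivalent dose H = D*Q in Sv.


H = D * Q
H = 6.61 * 2
H = 13.220 Sv

13.220


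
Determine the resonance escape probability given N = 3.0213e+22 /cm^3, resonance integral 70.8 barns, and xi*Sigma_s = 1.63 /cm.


p = exp(-N * I * 1e-24 / (xi*Sigma_s))
p = exp(-3.0213e+22 * 70.8 * 1e-24 / 1.63)
p = 0.26919

0.26919


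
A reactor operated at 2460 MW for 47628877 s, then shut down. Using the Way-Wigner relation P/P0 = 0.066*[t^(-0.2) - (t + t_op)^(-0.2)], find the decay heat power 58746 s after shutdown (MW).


P/P0 = 0.066 * [t^(-0.2) - (t + t_op)^(-0.2)]
P/P0 = 0.066 * [58746^(-0.2) - (58746 + 47628877)^(-0.2)]
P/P0 = 0.066 * [0.1112255 - 0.02912855] = 0.005418399
P = 2460 * 0.005418399 = 13.329 MW

13.329


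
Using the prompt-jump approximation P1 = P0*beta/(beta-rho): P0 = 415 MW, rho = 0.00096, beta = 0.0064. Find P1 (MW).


P1/P0 = beta / (beta - rho)
P1/P0 = 0.0064 / (0.0064 - 0.00096) = 1.176471
P1 = 415 * 1.176471 = 488.24 MW

488.24


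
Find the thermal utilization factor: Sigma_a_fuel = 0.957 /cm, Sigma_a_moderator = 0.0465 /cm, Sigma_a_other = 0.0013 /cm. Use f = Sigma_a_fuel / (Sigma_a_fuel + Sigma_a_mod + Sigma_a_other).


f = Sigma_a_fuel / (Sigma_a_fuel + Sigma_a_mod + Sigma_a_other)
f = 0.957 / (0.957 + 0.0465 + 0.0013)
f = 0.95243

0.95243


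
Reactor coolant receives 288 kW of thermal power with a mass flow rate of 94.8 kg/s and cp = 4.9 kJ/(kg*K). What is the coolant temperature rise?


dT = Q / (m_dot * cp)
dT = 288 / (94.8 * 4.9)
dT = 0.61999 C

0.61999


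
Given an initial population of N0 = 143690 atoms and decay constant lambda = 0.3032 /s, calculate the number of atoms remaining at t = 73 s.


N = N0 * exp(-lambda * t)
N = 143690 * exp(-0.3032 * 73)
N = 3.5069e-05

3.5069e-05


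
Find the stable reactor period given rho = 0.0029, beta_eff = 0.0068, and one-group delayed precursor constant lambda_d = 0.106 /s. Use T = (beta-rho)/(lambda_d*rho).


T = (beta - rho) / (lambda_d * rho)
T = (0.0068 - 0.0029) / (0.106 * 0.0029)
T = 12.687 s

12.687


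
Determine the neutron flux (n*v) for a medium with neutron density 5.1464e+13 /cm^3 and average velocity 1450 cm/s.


phi = n * v
phi = 5.1464e+13 * 1450
phi = 7.4623e+16 /cm^2/s

7.4623e+16


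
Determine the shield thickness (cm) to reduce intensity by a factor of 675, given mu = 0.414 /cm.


x = ln(factor) / mu
x = ln(675) / 0.414
x = 15.736 cm

15.736


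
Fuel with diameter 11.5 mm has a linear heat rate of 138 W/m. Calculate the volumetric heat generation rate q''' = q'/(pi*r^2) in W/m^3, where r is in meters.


r = D / 2 / 1000 = 11.5 / 2 / 1000 = 0.00575 m
q''' = q' / (pi * r^2)
q''' = 138 / (pi * 0.00575^2)
q''' = 1.3286e+06 W/m^3

1.3286e+06


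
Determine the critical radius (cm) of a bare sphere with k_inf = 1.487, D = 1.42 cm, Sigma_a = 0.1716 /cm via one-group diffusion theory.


L^2 = D / Sigma_a = 1.42 / 0.1716 = 8.275058 cm^2
B_m^2 = (k_inf - 1) / L^2 = (1.487 - 1) / 8.275058 = 0.05885155 /cm^2
For a bare sphere: B_g = pi/R, so R_c = pi / sqrt(B_m^2)
R_c = pi / sqrt(0.05885155) = 12.950 cm

12.950


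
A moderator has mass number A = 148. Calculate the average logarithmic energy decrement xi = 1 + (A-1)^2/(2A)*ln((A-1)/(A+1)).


xi = 1 + (A-1)^2/(2A) * ln((A-1)/(A+1))
xi = 1 + (148-1)^2/(2*148) * ln((148-1)/(148 +1))
xi = 0.013453

0.013453


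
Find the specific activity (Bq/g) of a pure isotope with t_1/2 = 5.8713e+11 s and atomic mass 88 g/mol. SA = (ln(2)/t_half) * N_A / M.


lambda = ln(2) / t_half = ln(2) / 5.8713e+11 = 1.180568e-12 /s
SA = lambda * N_A / M
SA = 1.180568e-12 * 6.022e23 / 88
SA = 8.0788e+09 Bq/g

8.0788e+09


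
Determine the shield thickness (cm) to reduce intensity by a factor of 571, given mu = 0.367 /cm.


x = ln(factor) / mu
x = ln(571) / 0.367
x = 17.295 cm

17.295


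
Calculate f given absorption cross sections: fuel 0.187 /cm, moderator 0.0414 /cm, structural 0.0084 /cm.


f = Sigma_a_fuel / (Sigma_a_fuel + Sigma_a_mod + Sigma_a_other)
f = 0.187 / (0.187 + 0.0414 + 0.0084)
f = 0.78970

0.78970


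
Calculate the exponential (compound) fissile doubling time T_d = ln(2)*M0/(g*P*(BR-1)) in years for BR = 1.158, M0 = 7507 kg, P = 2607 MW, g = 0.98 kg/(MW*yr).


Breeding gain G = BR - 1 = 1.158 - 1 = 0.158
Fissile production rate = g * P * G = 0.98 * 2607 * 0.158 = 403.66788 kg/yr
T_d = ln(2) * M0 / (g * P * G)
T_d = ln(2) * 7507 / 403.66788 = 12.890 yr

12.890


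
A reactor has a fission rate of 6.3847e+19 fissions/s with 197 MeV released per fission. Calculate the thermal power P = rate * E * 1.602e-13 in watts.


P = fission_rate * E_MeV * 1.602e-13
P = 6.3847e+19 * 197 * 1.602e-13
P = 2.0150e+09 W

2.0150e+09


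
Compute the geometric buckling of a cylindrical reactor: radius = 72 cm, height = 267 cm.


B^2 = (2.405/R)^2 + (pi/H)^2
B^2 = (2.405/72)^2 + (pi/267)^2
B^2 = 0.0012542 /cm^2

0.0012542


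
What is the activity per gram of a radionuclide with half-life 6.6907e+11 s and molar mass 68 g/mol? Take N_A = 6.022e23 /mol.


lambda = ln(2) / t_half = ln(2) / 6.6907e+11 = 1.035986e-12 /s
SA = lambda * N_A / M
SA = 1.035986e-12 * 6.022e23 / 68
SA = 9.1746e+09 Bq/g

9.1746e+09


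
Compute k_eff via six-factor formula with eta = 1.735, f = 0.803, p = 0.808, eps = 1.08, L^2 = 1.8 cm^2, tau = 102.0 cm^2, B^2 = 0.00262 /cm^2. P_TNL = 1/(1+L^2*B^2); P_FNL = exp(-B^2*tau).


k_inf = eta*f*p*eps = 1.735*0.803*0.808*1.08 = 1.215766
P_TNL = 1/(1 + L^2*B^2) = 1/(1 + 1.8*0.00262) = 0.9953061
P_FNL = exp(-B^2*tau) = exp(-0.00262*102.0) = 0.7654893
k_eff = k_inf * P_TNL * P_FNL = 1.215766 * 0.9953061 * 0.7654893
k_eff = 0.92629

0.92629


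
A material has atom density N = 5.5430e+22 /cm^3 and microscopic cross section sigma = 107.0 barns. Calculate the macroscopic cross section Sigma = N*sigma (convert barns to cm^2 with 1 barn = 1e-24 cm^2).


Sigma = N * sigma_barns * 1e-24
Sigma = 5.5430e+22 * 107.0 * 1e-24
Sigma = 5.9310 /cm

5.9310


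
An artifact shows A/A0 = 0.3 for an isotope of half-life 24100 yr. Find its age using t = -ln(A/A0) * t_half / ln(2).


lambda = ln(2) / t_half = ln(2) / 24100 = 2.876129e-05 /yr
t = -ln(A/A0) / lambda
t = -ln(0.3) / 2.876129e-05
t = 41861 yr

41861


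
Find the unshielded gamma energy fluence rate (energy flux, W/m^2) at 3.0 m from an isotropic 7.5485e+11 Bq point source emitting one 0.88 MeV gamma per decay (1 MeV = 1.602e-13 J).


psi = A * E * 1.602e-13 / (4*pi*r^2)
psi = 7.5485e+11 * 0.88 * 1.602e-13 / (4*pi*3.0^2)
psi = 9.4092e-04 W/m^2

9.4092e-04


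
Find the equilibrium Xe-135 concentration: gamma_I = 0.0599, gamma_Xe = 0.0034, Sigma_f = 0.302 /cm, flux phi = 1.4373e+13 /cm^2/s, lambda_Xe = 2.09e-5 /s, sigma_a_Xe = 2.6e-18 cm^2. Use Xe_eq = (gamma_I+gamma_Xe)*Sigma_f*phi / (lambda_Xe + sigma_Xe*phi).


Xe_eq = (gamma_I + gamma_Xe) * Sigma_f * phi / (lambda_Xe + sigma_Xe * phi)
Numerator = (0.0599 + 0.0034) * 0.302 * 1.4373e+13 = 2.747629e+11
Denominator = 2.09e-5 + 2.6e-18 * 1.4373e+13 = 5.826980e-05
Xe_eq = 2.747629e+11 / 5.826980e-05 = 4.7154e+15 /cm^3

4.7154e+15


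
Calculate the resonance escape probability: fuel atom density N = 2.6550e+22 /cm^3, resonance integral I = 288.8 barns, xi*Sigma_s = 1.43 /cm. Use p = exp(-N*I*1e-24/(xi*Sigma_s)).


p = exp(-N * I * 1e-24 / (xi*Sigma_s))
p = exp(-2.6550e+22 * 288.8 * 1e-24 / 1.43)
p = 0.0046916

0.0046916


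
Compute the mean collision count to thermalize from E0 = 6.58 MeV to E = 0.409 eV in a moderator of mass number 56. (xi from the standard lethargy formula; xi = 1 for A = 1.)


xi = 1 + (A-1)^2/(2A)*ln((A-1)/(A+1)) = 0.03529286 (for A = 56)
n = ln(E0/E) / xi
n = ln(6.58e6 / 0.409) / 0.03529286
n = ln(1.608802e+07) / 0.03529286 = 470.17

470.17


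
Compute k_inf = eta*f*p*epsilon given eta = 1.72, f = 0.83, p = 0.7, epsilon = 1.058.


k_inf = eta * f * p * epsilon
k_inf = 1.72 * 0.83 * 0.7 * 1.058
k_inf = 1.0573

1.0573


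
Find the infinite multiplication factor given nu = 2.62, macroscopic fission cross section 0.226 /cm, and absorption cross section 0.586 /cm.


k_inf = nu * Sigma_f / Sigma_a
k_inf = 2.62 * 0.226 / 0.586
k_inf = 1.0104

1.0104


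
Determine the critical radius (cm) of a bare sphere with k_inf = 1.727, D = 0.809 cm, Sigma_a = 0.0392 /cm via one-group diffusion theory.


L^2 = D / Sigma_a = 0.809 / 0.0392 = 20.63776 cm^2
B_m^2 = (k_inf - 1) / L^2 = (1.727 - 1) / 20.63776 = 0.03522669 /cm^2
For a bare sphere: B_g = pi/R, so R_c = pi / sqrt(B_m^2)
R_c = pi / sqrt(0.03522669) = 16.738 cm

16.738


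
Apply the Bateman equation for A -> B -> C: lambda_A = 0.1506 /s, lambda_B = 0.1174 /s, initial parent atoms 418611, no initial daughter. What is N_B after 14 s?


N_B(t) = lambda_A * N_A0 / (lambda_B - lambda_A) * [exp(-lambda_A*t) - exp(-lambda_B*t)]
exp(-0.1506*14) = 0.1214321; exp(-0.1174*14) = 0.1932830
N_B = 0.1506 * 418611 / (0.1174 - 0.1506) * (0.1214321 - 0.1932830)
N_B = 136436

136436


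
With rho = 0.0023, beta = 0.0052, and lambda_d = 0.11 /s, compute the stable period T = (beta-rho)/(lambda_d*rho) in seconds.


T = (beta - rho) / (lambda_d * rho)
T = (0.0052 - 0.0023) / (0.11 * 0.0023)
T = 11.462 s

11.462


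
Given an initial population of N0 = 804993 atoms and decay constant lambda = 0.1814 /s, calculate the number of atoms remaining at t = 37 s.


N = N0 * exp(-lambda * t)
N = 804993 * exp(-0.1814 * 37)
N = 979.25

979.25


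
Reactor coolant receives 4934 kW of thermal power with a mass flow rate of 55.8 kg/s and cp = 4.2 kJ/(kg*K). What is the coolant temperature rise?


dT = Q / (m_dot * cp)
dT = 4934 / (55.8 * 4.2)
dT = 21.053 C

21.053


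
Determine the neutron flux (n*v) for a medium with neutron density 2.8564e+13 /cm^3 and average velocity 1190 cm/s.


phi = n * v
phi = 2.8564e+13 * 1190
phi = 3.3991e+16 /cm^2/s

3.3991e+16


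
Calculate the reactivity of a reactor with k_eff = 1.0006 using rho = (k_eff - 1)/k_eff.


rho = (k_eff - 1) / k_eff
rho = (1.0006 - 1) / 1.0006
rho = 5.9964e-04

5.9964e-04


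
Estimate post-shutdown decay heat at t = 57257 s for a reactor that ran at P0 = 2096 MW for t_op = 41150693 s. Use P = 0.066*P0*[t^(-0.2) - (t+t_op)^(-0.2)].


P/P0 = 0.066 * [t^(-0.2) - (t + t_op)^(-0.2)]
P/P0 = 0.066 * [57257^(-0.2) - (57257 + 41150693)^(-0.2)]
P/P0 = 0.066 * [0.1117981 - 0.02999189] = 0.005399210
P = 2096 * 0.005399210 = 11.317 MW

11.317


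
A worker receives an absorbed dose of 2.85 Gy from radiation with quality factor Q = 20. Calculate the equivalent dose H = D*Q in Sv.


H = D * Q
H = 2.85 * 20
H = 57.000 Sv

57.000


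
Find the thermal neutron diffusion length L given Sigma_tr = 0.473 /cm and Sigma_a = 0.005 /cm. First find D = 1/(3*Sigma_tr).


D = 1 / (3 * Sigma_tr) = 1 / (3 * 0.473) = 0.7047216 cm
L = sqrt(D / Sigma_a)
L = sqrt(0.7047216 / 0.005)
L = 11.872 cm

11.872


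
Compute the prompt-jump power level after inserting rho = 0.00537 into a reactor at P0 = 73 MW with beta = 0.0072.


P1/P0 = beta / (beta - rho)
P1/P0 = 0.0072 / (0.0072 - 0.00537) = 3.934426
P1 = 73 * 3.934426 = 287.21 MW

287.21


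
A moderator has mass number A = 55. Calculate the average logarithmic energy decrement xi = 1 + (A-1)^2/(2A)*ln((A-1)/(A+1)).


xi = 1 + (A-1)^2/(2A) * ln((A-1)/(A+1))
xi = 1 + (55-1)^2/(2*55) * ln((55-1)/(55 +1))
xi = 0.035927

0.035927


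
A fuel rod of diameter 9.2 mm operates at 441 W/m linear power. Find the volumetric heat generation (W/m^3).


r = D / 2 / 1000 = 9.2 / 2 / 1000 = 0.0046 m
q''' = q' / (pi * r^2)
q''' = 441 / (pi * 0.0046^2)
q''' = 6.6340e+06 W/m^3

6.6340e+06


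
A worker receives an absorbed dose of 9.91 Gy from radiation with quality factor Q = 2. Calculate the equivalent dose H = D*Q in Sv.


H = D * Q
H = 9.91 * 2
H = 19.820 Sv

19.820


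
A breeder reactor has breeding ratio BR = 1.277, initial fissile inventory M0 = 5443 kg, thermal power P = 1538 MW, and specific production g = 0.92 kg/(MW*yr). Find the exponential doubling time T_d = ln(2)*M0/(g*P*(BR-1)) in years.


Breeding gain G = BR - 1 = 1.277 - 1 = 0.277
Fissile production rate = g * P * G = 0.92 * 1538 * 0.277 = 391.94392 kg/yr
T_d = ln(2) * M0 / (g * P * G)
T_d = ln(2) * 5443 / 391.94392 = 9.6259 yr

9.6259


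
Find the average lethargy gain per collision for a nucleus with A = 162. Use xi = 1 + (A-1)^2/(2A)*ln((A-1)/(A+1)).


xi = 1 + (A-1)^2/(2A) * ln((A-1)/(A+1))
xi = 1 + (162-1)^2/(2*162) * ln((162-1)/(162 +1))
xi = 0.012295

0.012295


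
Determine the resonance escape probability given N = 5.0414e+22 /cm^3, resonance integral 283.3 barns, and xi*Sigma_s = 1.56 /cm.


p = exp(-N * I * 1e-24 / (xi*Sigma_s))
p = exp(-5.0414e+22 * 283.3 * 1e-24 / 1.56)
p = 1.0566e-04

1.0566e-04


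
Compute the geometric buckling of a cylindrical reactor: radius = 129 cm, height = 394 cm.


B^2 = (2.405/R)^2 + (pi/H)^2
B^2 = (2.405/129)^2 + (pi/394)^2
B^2 = 4.1115e-04 /cm^2

4.1115e-04


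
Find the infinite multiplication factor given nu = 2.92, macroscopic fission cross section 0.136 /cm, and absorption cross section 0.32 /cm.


k_inf = nu * Sigma_f / Sigma_a
k_inf = 2.92 * 0.136 / 0.32
k_inf = 1.2410

1.2410


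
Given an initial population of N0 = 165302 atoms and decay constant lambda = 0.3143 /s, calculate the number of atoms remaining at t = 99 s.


N = N0 * exp(-lambda * t)
N = 165302 * exp(-0.3143 * 99)
N = 5.0688e-09

5.0688e-09


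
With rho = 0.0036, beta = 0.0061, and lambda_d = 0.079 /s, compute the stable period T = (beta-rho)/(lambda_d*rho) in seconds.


T = (beta - rho) / (lambda_d * rho)
T = (0.0061 - 0.0036) / (0.079 * 0.0036)
T = 8.7904 s

8.7904


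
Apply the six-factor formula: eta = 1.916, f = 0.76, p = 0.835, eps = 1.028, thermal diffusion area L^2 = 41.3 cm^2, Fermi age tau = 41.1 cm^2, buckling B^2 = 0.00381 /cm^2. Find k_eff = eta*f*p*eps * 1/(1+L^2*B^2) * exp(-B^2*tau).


k_inf = eta*f*p*eps = 1.916*0.76*0.835*1.028 = 1.249939
P_TNL = 1/(1 + L^2*B^2) = 1/(1 + 41.3*0.00381) = 0.8640406
P_FNL = exp(-B^2*tau) = exp(-0.00381*41.1) = 0.8550537
k_eff = k_inf * P_TNL * P_FNL = 1.249939 * 0.8640406 * 0.8550537
k_eff = 0.92346

0.92346


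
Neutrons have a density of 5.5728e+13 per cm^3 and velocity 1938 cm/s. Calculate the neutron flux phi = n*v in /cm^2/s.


phi = n * v
phi = 5.5728e+13 * 1938
phi = 1.0800e+17 /cm^2/s

1.0800e+17


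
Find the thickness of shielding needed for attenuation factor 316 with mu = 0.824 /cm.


x = ln(factor) / mu
x = ln(316) / 0.824
x = 6.9851 cm

6.9851


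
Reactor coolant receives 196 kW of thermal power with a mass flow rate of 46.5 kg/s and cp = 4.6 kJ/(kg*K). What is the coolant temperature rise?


dT = Q / (m_dot * cp)
dT = 196 / (46.5 * 4.6)
dT = 0.91632 C

0.91632


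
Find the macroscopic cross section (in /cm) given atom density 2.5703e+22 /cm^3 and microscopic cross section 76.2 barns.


Sigma = N * sigma_barns * 1e-24
Sigma = 2.5703e+22 * 76.2 * 1e-24
Sigma = 1.9586 /cm

1.9586


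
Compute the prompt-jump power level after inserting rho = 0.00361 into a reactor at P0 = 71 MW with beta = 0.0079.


P1/P0 = beta / (beta - rho)
P1/P0 = 0.0079 / (0.0079 - 0.00361) = 1.841492
P1 = 71 * 1.841492 = 130.75 MW

130.75


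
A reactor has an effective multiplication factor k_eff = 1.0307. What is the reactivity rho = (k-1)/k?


rho = (k_eff - 1) / k_eff
rho = (1.0307 - 1) / 1.0307
rho = 0.029786

0.029786


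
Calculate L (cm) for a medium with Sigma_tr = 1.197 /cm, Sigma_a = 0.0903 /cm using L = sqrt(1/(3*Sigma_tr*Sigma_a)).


D = 1 / (3 * Sigma_tr) = 1 / (3 * 1.197) = 0.2784740 cm
L = sqrt(D / Sigma_a)
L = sqrt(0.2784740 / 0.0903)
L = 1.7561 cm

1.7561


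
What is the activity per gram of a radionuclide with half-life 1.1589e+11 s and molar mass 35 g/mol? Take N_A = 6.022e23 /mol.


lambda = ln(2) / t_half = ln(2) / 1.1589e+11 = 5.981078e-12 /s
SA = lambda * N_A / M
SA = 5.981078e-12 * 6.022e23 / 35
SA = 1.0291e+11 Bq/g

1.0291e+11


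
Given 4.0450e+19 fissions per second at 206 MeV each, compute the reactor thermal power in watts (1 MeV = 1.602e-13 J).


P = fission_rate * E_MeV * 1.602e-13
P = 4.0450e+19 * 206 * 1.602e-13
P = 1.3349e+09 W

1.3349e+09


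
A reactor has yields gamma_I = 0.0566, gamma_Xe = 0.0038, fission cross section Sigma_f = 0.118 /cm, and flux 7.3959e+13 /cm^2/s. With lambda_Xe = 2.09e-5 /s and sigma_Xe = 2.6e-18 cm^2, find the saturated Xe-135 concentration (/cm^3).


Xe_eq = (gamma_I + gamma_Xe) * Sigma_f * phi / (lambda_Xe + sigma_Xe * phi)
Numerator = (0.0566 + 0.0038) * 0.118 * 7.3959e+13 = 5.271206e+11
Denominator = 2.09e-5 + 2.6e-18 * 7.3959e+13 = 2.131934e-04
Xe_eq = 5.271206e+11 / 2.131934e-04 = 2.4725e+15 /cm^3

2.4725e+15


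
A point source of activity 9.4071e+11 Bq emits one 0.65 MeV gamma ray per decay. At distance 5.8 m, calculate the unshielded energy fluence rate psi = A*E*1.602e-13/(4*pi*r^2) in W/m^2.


psi = A * E * 1.602e-13 / (4*pi*r^2)
psi = 9.4071e+11 * 0.65 * 1.602e-13 / (4*pi*5.8^2)
psi = 2.3172e-04 W/m^2

2.3172e-04


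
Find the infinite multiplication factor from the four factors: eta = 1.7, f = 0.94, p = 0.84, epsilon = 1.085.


k_inf = eta * f * p * epsilon
k_inf = 1.7 * 0.94 * 0.84 * 1.085
k_inf = 1.4564

1.4564


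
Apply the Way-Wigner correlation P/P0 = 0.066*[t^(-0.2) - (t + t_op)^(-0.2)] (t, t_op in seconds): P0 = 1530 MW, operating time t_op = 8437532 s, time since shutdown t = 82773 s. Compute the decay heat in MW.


P/P0 = 0.066 * [t^(-0.2) - (t + t_op)^(-0.2)]
P/P0 = 0.066 * [82773^(-0.2) - (82773 + 8437532)^(-0.2)]
P/P0 = 0.066 * [0.1038538 - 0.04110636] = 0.004141331
P = 1530 * 0.004141331 = 6.3362 MW

6.3362


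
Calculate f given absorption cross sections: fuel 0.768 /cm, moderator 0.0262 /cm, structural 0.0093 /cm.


f = Sigma_a_fuel / (Sigma_a_fuel + Sigma_a_mod + Sigma_a_other)
f = 0.768 / (0.768 + 0.0262 + 0.0093)
f = 0.95582

0.95582


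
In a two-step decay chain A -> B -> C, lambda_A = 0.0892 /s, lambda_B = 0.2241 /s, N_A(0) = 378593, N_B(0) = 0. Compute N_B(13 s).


N_B(t) = lambda_A * N_A0 / (lambda_B - lambda_A) * [exp(-lambda_A*t) - exp(-lambda_B*t)]
exp(-0.0892*13) = 0.3136116; exp(-0.2241*13) = 0.05429626
N_B = 0.0892 * 378593 / (0.2241 - 0.0892) * (0.3136116 - 0.05429626)
N_B = 64916

64916


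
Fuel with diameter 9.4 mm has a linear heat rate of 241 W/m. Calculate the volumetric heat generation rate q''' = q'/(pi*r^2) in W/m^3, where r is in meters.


r = D / 2 / 1000 = 9.4 / 2 / 1000 = 0.0047 m
q''' = q' / (pi * r^2)
q''' = 241 / (pi * 0.0047^2)
q''' = 3.4727e+06 W/m^3

3.4727e+06


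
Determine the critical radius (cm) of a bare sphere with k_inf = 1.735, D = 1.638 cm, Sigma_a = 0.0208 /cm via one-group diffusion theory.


L^2 = D / Sigma_a = 1.638 / 0.0208 = 78.75000 cm^2
B_m^2 = (k_inf - 1) / L^2 = (1.735 - 1) / 78.75000 = 0.009333333 /cm^2
For a bare sphere: B_g = pi/R, so R_c = pi / sqrt(B_m^2)
R_c = pi / sqrt(0.009333333) = 32.519 cm

32.519


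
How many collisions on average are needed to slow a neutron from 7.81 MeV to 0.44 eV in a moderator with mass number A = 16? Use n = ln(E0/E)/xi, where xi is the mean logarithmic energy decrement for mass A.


xi = 1 + (A-1)^2/(2A)*ln((A-1)/(A+1)) = 0.1199467 (for A = 16)
n = ln(E0/E) / xi
n = ln(7.81e6 / 0.44) / 0.1199467
n = ln(1.775000e+07) / 0.1199467 = 139.16

139.16
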